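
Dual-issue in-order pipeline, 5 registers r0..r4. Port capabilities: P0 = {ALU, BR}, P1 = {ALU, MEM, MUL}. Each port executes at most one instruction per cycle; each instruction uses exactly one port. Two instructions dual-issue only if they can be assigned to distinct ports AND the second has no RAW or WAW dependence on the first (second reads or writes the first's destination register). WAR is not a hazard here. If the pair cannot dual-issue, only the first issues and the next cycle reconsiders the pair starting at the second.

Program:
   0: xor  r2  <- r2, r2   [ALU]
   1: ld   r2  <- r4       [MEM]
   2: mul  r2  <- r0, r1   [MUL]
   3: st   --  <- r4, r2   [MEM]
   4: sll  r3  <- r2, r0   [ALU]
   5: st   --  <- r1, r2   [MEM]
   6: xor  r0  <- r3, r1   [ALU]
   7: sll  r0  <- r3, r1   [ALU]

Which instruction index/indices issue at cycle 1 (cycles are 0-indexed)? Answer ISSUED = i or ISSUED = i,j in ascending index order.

ISSUED = 1

  cy0 -> i0 (xor) WAW r2
  cy1 -> i1 (ld) no-port MEM/MUL
  cy2 -> i2 (mul) no-port MUL/MEM
  cy3 -> i3,i4 (st+sll) 2-wide
  cy4 -> i5,i6 (st+xor) 2-wide
  cy5 -> i7 (sll) tail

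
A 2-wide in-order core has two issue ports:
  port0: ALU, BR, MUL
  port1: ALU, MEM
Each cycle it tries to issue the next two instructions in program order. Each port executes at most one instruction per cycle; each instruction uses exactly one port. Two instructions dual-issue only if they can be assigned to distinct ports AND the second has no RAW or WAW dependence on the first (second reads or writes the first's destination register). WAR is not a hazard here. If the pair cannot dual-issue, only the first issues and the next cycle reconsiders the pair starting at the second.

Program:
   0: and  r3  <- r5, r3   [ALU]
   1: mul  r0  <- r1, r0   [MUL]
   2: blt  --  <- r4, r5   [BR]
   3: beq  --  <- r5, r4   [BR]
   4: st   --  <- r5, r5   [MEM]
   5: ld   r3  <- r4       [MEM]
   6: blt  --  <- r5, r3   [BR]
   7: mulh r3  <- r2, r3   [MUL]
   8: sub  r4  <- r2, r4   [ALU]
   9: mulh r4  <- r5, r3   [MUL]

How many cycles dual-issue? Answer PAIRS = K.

PAIRS = 3

#0 head=0: and mul i0&i1 dual
#1 head=2: blt i2 no-port BR/BR
#2 head=3: beq st i3&i4 dual
#3 head=5: ld i5 RAW r3
#4 head=6: blt i6 no-port BR/MUL
#5 head=7: mulh sub i7&i8 dual
#6 head=9: mulh i9 tail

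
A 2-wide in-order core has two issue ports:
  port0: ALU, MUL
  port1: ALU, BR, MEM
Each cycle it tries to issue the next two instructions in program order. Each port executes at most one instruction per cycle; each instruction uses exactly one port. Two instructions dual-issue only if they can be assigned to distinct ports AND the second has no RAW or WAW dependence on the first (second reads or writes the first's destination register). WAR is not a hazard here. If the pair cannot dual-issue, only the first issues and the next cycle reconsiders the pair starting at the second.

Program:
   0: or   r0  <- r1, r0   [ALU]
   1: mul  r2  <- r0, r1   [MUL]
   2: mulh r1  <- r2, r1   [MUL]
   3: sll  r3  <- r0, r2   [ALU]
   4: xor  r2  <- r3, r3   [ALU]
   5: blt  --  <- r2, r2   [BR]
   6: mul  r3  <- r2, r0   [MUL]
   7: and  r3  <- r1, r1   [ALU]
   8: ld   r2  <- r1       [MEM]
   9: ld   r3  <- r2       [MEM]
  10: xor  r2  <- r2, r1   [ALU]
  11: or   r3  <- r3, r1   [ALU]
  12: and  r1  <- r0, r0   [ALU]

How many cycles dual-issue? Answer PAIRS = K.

PAIRS = 5

t=0 i0:or.ALU ; RAW r0
t=1 i1:mul.MUL ; no-port MUL/MUL
t=2 i2,i3:mulh.MUL;sll.ALU ; pair
t=3 i4:xor.ALU ; RAW r2
t=4 i5,i6:blt.BR;mul.MUL ; pair
t=5 i7,i8:and.ALU;ld.MEM ; pair
t=6 i9,i10:ld.MEM;xor.ALU ; pair
t=7 i11,i12:or.ALU;and.ALU ; pair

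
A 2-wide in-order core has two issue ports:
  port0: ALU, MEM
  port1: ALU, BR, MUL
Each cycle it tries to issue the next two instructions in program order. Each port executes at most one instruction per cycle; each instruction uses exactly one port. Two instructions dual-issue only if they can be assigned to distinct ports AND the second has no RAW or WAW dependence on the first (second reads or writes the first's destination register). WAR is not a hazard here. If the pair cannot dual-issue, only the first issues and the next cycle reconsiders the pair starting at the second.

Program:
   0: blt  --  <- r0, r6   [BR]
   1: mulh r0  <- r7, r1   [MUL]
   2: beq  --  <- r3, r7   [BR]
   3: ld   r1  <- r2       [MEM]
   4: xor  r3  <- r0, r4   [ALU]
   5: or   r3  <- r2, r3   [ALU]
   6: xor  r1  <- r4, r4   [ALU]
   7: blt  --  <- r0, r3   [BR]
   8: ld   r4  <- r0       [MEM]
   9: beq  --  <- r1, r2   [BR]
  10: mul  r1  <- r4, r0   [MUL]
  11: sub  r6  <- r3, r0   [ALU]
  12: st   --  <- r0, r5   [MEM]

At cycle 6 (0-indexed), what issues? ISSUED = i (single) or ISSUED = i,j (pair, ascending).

0. blt.BR @i0  | no-port BR/MUL
1. mulh.MUL @i1  | no-port MUL/BR
2. beq.BR/ld.MEM @i2&i3  | dual
3. xor.ALU @i4  | RAW+WAW r3
4. or.ALU/xor.ALU @i5&i6  | dual
5. blt.BR/ld.MEM @i7&i8  | dual
6. beq.BR @i9  | no-port BR/MUL
7. mul.MUL/sub.ALU @i10&i11  | dual
8. st.MEM @i12  | tail

ISSUED = 9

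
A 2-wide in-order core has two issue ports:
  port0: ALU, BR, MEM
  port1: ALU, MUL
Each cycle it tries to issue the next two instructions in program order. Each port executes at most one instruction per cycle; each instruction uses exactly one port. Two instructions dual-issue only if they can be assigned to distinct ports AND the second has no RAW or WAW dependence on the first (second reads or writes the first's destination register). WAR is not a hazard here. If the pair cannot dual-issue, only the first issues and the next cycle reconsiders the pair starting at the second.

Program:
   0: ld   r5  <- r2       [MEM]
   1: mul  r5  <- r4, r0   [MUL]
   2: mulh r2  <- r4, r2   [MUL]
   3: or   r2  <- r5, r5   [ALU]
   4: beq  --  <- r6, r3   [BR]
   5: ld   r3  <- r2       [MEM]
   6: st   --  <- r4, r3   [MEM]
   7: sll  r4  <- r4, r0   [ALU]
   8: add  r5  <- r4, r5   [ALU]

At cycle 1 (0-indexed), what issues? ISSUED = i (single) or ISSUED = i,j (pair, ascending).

ISSUED = 1

  cy0 -> i0 (ld) WAW r5
  cy1 -> i1 (mul) no-port MUL/MUL
  cy2 -> i2 (mulh) WAW r2
  cy3 -> i3&i4 (or;beq) 2-wide
  cy4 -> i5 (ld) no-port MEM/MEM
  cy5 -> i6&i7 (st;sll) 2-wide
  cy6 -> i8 (add) tail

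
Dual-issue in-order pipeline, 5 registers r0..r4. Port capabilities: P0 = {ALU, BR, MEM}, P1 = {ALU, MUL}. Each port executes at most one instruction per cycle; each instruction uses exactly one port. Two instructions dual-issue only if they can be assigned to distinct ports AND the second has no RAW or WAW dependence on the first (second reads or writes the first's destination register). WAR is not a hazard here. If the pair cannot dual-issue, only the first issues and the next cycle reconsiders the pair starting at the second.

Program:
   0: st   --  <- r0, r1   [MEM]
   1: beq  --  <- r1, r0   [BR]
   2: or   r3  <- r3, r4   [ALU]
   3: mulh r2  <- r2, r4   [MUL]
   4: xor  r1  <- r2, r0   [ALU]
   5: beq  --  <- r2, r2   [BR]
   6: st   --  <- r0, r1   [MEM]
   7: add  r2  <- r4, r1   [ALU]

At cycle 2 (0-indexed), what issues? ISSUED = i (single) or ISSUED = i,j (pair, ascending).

0. st.MEM @i0  | no-port MEM/BR
1. beq.BR/or.ALU @i1&i2  | dual
2. mulh.MUL @i3  | RAW r2
3. xor.ALU/beq.BR @i4&i5  | dual
4. st.MEM/add.ALU @i6&i7  | dual

ISSUED = 3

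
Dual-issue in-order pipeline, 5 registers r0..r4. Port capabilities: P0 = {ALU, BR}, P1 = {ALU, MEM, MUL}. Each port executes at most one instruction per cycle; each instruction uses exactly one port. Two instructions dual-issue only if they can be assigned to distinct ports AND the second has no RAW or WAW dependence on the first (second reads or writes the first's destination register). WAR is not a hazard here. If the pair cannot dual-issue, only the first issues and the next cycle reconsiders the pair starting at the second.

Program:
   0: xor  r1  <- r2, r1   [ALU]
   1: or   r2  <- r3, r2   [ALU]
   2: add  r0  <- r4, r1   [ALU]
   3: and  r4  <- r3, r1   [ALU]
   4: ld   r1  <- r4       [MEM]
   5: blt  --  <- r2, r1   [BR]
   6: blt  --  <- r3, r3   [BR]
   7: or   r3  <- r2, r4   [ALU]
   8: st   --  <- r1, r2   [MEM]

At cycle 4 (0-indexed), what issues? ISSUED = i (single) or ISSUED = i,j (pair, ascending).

[0] i0+i1  xor.ALU or.ALU  -- pair
[1] i2+i3  add.ALU and.ALU  -- pair
[2] i4  ld.MEM  -- RAW r1
[3] i5  blt.BR  -- no-port BR/BR
[4] i6+i7  blt.BR or.ALU  -- pair
[5] i8  st.MEM  -- tail

ISSUED = 6,7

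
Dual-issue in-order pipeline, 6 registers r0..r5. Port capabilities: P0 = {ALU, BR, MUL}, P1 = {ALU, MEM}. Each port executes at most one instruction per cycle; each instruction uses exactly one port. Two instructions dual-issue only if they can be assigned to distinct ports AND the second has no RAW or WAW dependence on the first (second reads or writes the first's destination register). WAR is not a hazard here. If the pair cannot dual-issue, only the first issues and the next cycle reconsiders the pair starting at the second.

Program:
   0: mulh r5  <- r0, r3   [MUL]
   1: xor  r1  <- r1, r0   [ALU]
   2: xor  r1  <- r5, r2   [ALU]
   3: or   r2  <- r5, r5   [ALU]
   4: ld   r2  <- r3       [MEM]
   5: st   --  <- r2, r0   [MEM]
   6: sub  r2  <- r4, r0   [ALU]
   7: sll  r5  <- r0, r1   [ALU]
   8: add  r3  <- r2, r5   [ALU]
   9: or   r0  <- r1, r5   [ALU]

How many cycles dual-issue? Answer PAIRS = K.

c0: i0+i1 mulh/xor  dual
c1: i2+i3 xor/or  dual
c2: i4 ld  no-port MEM/MEM
c3: i5+i6 st/sub  dual
c4: i7 sll  RAW r5
c5: i8+i9 add/or  dual

PAIRS = 4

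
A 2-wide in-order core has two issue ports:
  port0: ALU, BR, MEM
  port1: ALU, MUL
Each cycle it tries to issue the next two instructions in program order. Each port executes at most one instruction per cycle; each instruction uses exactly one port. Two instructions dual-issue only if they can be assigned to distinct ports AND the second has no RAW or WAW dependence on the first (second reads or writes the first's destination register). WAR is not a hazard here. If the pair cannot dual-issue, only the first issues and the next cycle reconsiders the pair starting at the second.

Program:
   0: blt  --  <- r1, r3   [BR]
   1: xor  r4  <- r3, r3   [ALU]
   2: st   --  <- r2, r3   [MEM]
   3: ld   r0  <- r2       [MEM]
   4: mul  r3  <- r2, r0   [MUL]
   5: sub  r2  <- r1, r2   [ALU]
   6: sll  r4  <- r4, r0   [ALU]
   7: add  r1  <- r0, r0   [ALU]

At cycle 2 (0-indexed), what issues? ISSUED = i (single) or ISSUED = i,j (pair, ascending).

0. blt.BR+xor.ALU @i0+i1  | 2-wide
1. st.MEM @i2  | no-port MEM/MEM
2. ld.MEM @i3  | RAW r0
3. mul.MUL+sub.ALU @i4+i5  | 2-wide
4. sll.ALU+add.ALU @i6+i7  | 2-wide

ISSUED = 3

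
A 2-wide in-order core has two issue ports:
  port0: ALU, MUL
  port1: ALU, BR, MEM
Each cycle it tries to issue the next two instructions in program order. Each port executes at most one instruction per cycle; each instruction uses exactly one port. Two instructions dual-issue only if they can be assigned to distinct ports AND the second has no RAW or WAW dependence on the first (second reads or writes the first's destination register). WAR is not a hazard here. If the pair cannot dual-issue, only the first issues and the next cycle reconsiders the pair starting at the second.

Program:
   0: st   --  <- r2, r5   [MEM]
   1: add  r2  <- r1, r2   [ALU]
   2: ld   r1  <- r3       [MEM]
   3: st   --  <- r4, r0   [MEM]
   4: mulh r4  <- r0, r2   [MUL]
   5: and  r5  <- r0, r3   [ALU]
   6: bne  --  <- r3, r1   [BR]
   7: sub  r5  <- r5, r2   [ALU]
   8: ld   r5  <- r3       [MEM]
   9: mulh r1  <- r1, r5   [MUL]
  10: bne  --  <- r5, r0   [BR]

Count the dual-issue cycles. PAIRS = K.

PAIRS = 4

[0] i0/i1  st add  -- pair
[1] i2  ld  -- no-port MEM/MEM
[2] i3/i4  st mulh  -- pair
[3] i5/i6  and bne  -- pair
[4] i7  sub  -- WAW r5
[5] i8  ld  -- RAW r5
[6] i9/i10  mulh bne  -- pair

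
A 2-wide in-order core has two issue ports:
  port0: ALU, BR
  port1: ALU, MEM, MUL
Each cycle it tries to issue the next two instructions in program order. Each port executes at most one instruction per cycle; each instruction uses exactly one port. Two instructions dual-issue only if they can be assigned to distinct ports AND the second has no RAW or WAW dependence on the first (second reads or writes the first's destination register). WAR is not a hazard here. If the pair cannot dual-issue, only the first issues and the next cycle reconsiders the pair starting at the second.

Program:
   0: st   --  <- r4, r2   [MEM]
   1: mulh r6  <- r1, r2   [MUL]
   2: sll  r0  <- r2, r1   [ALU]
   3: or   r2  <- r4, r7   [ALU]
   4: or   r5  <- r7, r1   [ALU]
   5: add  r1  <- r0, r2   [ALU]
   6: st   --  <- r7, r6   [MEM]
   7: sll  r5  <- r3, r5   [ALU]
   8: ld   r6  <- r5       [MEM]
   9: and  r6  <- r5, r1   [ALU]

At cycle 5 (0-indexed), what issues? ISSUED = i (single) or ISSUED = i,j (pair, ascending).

ISSUED = 8

  cy0 -> i0 (st.MEM) no-port MEM/MUL
  cy1 -> i1+i2 (mulh.MUL+sll.ALU) pair
  cy2 -> i3+i4 (or.ALU+or.ALU) pair
  cy3 -> i5+i6 (add.ALU+st.MEM) pair
  cy4 -> i7 (sll.ALU) RAW r5
  cy5 -> i8 (ld.MEM) WAW r6
  cy6 -> i9 (and.ALU) tail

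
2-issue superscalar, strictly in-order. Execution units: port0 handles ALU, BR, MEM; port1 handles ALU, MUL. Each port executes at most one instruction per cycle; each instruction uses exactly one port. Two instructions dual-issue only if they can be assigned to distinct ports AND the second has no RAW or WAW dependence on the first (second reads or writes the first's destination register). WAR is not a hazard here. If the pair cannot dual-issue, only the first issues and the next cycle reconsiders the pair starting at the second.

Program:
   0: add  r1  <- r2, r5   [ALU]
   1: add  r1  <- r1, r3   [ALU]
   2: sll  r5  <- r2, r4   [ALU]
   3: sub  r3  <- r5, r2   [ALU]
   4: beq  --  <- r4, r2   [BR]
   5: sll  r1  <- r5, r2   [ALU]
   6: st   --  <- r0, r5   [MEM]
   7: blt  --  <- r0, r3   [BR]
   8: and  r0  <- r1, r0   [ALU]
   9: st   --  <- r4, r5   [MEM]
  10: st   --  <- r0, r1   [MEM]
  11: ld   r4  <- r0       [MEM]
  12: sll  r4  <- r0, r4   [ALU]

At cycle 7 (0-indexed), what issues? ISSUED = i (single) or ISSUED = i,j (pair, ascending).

c0: i0 add  RAW+WAW r1
c1: i1&i2 add;sll  pair
c2: i3&i4 sub;beq  pair
c3: i5&i6 sll;st  pair
c4: i7&i8 blt;and  pair
c5: i9 st  no-port MEM/MEM
c6: i10 st  no-port MEM/MEM
c7: i11 ld  RAW+WAW r4
c8: i12 sll  tail

ISSUED = 11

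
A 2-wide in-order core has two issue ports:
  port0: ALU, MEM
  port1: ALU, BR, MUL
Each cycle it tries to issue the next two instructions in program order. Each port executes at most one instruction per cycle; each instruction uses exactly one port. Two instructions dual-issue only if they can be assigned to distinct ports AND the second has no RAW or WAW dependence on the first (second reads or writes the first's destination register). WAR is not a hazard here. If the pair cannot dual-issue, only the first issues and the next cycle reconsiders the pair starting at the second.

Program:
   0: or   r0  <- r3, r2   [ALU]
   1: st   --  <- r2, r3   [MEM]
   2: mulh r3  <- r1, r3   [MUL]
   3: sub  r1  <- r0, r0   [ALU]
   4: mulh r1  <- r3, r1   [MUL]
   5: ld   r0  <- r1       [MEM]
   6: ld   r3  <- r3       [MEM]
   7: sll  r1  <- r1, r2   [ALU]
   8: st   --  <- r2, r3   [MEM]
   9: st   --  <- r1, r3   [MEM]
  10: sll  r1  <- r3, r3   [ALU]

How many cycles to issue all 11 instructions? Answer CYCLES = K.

CYCLES = 7

0. or.ALU;st.MEM @i0,i1  | 2-wide
1. mulh.MUL;sub.ALU @i2,i3  | 2-wide
2. mulh.MUL @i4  | RAW r1
3. ld.MEM @i5  | no-port MEM/MEM
4. ld.MEM;sll.ALU @i6,i7  | 2-wide
5. st.MEM @i8  | no-port MEM/MEM
6. st.MEM;sll.ALU @i9,i10  | 2-wide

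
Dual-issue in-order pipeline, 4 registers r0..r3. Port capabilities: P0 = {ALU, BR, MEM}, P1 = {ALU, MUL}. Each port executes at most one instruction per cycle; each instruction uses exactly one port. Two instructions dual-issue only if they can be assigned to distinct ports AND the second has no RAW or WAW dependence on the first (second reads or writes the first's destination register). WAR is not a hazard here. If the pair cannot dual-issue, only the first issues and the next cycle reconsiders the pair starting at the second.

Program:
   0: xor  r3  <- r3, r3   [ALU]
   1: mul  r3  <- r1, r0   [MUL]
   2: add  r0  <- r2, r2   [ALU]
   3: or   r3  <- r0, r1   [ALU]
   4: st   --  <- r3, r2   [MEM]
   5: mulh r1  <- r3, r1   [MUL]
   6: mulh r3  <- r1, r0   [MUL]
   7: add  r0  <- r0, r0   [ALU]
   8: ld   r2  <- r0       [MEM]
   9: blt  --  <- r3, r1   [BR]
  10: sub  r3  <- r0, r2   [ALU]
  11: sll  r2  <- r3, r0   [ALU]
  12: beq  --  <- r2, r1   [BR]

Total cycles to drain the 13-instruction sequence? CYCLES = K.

CYCLES = 9

  cy0 -> i0 (xor) WAW r3
  cy1 -> i1/i2 (mul add) pair
  cy2 -> i3 (or) RAW r3
  cy3 -> i4/i5 (st mulh) pair
  cy4 -> i6/i7 (mulh add) pair
  cy5 -> i8 (ld) no-port MEM/BR
  cy6 -> i9/i10 (blt sub) pair
  cy7 -> i11 (sll) RAW r2
  cy8 -> i12 (beq) tail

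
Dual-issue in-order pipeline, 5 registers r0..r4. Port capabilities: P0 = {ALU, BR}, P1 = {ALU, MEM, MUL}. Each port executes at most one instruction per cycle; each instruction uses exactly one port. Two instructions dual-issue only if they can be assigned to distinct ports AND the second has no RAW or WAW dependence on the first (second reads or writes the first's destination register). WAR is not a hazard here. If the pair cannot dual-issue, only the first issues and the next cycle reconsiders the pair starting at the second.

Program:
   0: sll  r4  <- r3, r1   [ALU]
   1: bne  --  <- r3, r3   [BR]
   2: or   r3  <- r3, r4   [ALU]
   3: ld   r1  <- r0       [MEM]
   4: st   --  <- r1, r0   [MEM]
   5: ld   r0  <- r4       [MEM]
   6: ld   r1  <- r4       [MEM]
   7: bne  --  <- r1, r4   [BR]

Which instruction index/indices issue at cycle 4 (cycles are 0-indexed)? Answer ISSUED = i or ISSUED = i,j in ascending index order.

t=0 i0/i1:sll bne ; dual
t=1 i2/i3:or ld ; dual
t=2 i4:st ; no-port MEM/MEM
t=3 i5:ld ; no-port MEM/MEM
t=4 i6:ld ; RAW r1
t=5 i7:bne ; tail

ISSUED = 6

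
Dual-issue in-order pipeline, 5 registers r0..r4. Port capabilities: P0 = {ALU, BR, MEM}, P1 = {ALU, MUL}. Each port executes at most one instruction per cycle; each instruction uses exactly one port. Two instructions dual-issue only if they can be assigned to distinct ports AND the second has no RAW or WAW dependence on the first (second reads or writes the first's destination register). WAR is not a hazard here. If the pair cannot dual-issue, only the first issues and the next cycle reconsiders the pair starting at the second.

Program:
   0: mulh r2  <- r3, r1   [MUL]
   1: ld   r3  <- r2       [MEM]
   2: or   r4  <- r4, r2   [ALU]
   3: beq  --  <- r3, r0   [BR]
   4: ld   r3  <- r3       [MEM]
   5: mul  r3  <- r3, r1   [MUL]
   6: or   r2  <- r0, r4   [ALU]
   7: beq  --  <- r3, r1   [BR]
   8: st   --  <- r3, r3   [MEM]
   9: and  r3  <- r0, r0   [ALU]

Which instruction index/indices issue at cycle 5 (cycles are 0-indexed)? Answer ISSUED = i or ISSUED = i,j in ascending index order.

t=0 i0:mulh ; RAW r2
t=1 i1&i2:ld+or ; pair
t=2 i3:beq ; no-port BR/MEM
t=3 i4:ld ; RAW+WAW r3
t=4 i5&i6:mul+or ; pair
t=5 i7:beq ; no-port BR/MEM
t=6 i8&i9:st+and ; pair

ISSUED = 7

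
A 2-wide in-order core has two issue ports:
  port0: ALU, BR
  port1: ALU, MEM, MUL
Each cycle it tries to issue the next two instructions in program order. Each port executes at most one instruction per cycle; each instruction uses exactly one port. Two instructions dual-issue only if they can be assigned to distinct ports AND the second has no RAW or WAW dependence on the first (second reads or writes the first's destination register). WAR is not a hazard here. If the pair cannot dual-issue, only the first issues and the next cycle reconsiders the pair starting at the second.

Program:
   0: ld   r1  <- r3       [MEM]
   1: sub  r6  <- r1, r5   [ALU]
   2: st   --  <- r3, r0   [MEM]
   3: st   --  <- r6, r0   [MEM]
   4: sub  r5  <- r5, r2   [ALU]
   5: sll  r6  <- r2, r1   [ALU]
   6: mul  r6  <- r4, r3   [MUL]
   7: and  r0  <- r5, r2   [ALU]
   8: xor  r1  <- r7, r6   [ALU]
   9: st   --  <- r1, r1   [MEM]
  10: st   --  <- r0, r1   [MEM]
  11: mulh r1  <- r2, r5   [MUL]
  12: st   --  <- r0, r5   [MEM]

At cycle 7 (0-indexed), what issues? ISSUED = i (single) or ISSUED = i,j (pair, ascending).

0. ld.MEM @i0  | RAW r1
1. sub.ALU/st.MEM @i1,i2  | pair
2. st.MEM/sub.ALU @i3,i4  | pair
3. sll.ALU @i5  | WAW r6
4. mul.MUL/and.ALU @i6,i7  | pair
5. xor.ALU @i8  | RAW r1
6. st.MEM @i9  | no-port MEM/MEM
7. st.MEM @i10  | no-port MEM/MUL
8. mulh.MUL @i11  | no-port MUL/MEM
9. st.MEM @i12  | tail

ISSUED = 10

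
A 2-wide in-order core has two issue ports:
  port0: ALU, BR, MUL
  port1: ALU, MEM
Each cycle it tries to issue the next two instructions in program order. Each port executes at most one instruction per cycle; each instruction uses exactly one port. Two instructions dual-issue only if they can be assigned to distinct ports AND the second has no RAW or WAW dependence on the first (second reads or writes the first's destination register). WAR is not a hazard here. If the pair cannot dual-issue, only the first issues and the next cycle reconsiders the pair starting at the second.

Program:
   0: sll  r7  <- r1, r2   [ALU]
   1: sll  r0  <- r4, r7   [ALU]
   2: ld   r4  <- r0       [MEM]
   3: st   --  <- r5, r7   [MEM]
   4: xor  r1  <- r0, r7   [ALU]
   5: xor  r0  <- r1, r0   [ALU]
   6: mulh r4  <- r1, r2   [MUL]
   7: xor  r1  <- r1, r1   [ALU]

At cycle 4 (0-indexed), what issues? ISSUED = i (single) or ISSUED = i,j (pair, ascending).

c0: i0 sll  RAW r7
c1: i1 sll  RAW r0
c2: i2 ld  no-port MEM/MEM
c3: i3+i4 st;xor  2-wide
c4: i5+i6 xor;mulh  2-wide
c5: i7 xor  tail

ISSUED = 5,6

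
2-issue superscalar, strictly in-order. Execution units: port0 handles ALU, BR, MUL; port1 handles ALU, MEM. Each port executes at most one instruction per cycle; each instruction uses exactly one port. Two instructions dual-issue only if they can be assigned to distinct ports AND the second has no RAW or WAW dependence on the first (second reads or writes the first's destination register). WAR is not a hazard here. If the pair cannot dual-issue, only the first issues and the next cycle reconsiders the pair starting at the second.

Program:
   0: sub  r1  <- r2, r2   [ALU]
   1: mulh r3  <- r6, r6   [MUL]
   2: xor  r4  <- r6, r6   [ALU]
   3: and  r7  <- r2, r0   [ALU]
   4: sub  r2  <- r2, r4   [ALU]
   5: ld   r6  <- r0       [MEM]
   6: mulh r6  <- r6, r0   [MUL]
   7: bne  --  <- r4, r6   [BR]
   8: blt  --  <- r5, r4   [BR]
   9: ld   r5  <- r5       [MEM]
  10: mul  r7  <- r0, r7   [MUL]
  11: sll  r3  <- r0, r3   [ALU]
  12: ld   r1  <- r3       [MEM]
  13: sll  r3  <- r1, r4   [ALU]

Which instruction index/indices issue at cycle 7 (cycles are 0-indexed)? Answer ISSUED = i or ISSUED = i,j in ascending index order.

#0 head=0: sub.ALU/mulh.MUL i0+i1 pair
#1 head=2: xor.ALU/and.ALU i2+i3 pair
#2 head=4: sub.ALU/ld.MEM i4+i5 pair
#3 head=6: mulh.MUL i6 no-port MUL/BR
#4 head=7: bne.BR i7 no-port BR/BR
#5 head=8: blt.BR/ld.MEM i8+i9 pair
#6 head=10: mul.MUL/sll.ALU i10+i11 pair
#7 head=12: ld.MEM i12 RAW r1
#8 head=13: sll.ALU i13 tail

ISSUED = 12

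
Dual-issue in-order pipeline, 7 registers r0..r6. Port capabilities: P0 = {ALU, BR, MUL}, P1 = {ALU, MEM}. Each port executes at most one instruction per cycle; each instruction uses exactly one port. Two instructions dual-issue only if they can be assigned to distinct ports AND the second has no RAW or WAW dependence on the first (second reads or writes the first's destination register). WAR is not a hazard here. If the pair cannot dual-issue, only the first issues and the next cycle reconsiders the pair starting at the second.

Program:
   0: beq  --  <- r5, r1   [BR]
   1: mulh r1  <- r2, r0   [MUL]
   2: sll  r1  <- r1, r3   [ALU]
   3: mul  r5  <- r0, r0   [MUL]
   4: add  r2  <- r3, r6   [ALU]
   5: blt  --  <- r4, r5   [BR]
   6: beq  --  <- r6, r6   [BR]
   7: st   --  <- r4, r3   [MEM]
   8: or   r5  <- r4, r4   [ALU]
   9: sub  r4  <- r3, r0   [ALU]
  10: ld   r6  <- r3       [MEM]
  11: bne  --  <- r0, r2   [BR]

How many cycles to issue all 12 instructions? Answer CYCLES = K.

CYCLES = 7

0. beq.BR @i0  | no-port BR/MUL
1. mulh.MUL @i1  | RAW+WAW r1
2. sll.ALU/mul.MUL @i2,i3  | 2-wide
3. add.ALU/blt.BR @i4,i5  | 2-wide
4. beq.BR/st.MEM @i6,i7  | 2-wide
5. or.ALU/sub.ALU @i8,i9  | 2-wide
6. ld.MEM/bne.BR @i10,i11  | 2-wide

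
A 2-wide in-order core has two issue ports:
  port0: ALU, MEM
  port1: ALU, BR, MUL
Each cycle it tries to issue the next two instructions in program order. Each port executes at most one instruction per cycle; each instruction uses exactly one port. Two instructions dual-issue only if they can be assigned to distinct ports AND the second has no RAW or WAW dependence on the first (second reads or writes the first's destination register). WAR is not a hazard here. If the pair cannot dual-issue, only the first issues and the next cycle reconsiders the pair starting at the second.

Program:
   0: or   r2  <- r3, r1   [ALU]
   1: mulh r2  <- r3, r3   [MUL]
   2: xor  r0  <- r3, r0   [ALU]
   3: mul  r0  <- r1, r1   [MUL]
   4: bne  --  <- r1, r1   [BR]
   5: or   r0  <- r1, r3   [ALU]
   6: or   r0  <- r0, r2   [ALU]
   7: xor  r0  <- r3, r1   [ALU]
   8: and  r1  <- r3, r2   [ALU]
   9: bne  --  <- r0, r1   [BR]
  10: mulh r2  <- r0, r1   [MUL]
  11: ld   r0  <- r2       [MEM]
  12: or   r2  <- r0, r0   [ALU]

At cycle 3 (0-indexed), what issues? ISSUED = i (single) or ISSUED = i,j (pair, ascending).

ISSUED = 4,5

[0] i0  or.ALU  -- WAW r2
[1] i1/i2  mulh.MUL;xor.ALU  -- pair
[2] i3  mul.MUL  -- no-port MUL/BR
[3] i4/i5  bne.BR;or.ALU  -- pair
[4] i6  or.ALU  -- WAW r0
[5] i7/i8  xor.ALU;and.ALU  -- pair
[6] i9  bne.BR  -- no-port BR/MUL
[7] i10  mulh.MUL  -- RAW r2
[8] i11  ld.MEM  -- RAW r0
[9] i12  or.ALU  -- tail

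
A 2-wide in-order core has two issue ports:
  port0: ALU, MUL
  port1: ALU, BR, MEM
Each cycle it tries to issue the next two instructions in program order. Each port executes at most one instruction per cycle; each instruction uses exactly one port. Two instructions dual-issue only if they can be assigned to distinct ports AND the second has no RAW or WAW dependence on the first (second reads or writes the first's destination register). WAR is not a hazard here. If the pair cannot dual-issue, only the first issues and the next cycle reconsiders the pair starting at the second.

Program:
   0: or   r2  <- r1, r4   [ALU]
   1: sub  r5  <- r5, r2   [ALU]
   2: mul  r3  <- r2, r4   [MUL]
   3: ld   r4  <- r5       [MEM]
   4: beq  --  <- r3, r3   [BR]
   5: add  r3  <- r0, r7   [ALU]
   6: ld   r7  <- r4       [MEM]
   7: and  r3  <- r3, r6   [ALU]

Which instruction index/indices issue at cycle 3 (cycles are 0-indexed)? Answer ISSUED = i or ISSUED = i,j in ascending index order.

#0 head=0: or.ALU i0 RAW r2
#1 head=1: sub.ALU;mul.MUL i1&i2 2-wide
#2 head=3: ld.MEM i3 no-port MEM/BR
#3 head=4: beq.BR;add.ALU i4&i5 2-wide
#4 head=6: ld.MEM;and.ALU i6&i7 2-wide

ISSUED = 4,5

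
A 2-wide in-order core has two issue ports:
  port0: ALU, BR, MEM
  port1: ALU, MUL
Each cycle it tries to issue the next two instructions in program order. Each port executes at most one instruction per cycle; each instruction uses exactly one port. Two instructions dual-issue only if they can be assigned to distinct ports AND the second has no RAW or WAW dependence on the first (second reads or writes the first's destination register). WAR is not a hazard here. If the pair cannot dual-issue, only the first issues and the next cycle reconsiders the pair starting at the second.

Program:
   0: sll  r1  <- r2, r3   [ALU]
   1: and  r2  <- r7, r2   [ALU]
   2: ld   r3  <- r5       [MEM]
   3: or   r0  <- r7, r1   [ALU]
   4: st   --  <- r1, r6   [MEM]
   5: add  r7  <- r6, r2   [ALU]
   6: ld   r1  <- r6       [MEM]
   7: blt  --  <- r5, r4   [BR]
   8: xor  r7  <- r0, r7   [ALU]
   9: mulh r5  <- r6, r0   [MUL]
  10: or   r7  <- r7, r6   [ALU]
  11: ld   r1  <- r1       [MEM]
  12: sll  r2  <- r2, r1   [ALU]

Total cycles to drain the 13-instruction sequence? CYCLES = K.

#0 head=0: sll.ALU+and.ALU i0/i1 pair
#1 head=2: ld.MEM+or.ALU i2/i3 pair
#2 head=4: st.MEM+add.ALU i4/i5 pair
#3 head=6: ld.MEM i6 no-port MEM/BR
#4 head=7: blt.BR+xor.ALU i7/i8 pair
#5 head=9: mulh.MUL+or.ALU i9/i10 pair
#6 head=11: ld.MEM i11 RAW r1
#7 head=12: sll.ALU i12 tail

CYCLES = 8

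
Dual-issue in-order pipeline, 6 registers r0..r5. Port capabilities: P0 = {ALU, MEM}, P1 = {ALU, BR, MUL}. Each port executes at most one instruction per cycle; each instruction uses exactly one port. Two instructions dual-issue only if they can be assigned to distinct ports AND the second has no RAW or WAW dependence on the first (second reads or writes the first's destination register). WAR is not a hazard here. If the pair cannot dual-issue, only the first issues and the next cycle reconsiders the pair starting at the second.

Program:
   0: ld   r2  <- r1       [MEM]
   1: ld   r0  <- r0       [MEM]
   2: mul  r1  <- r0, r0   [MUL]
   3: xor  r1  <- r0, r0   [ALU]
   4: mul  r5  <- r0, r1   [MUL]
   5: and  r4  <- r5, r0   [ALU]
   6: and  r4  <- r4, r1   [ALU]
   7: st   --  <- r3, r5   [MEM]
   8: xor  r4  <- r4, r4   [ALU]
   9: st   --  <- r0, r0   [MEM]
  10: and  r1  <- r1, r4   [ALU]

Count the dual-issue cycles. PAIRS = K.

0. ld.MEM @i0  | no-port MEM/MEM
1. ld.MEM @i1  | RAW r0
2. mul.MUL @i2  | WAW r1
3. xor.ALU @i3  | RAW r1
4. mul.MUL @i4  | RAW r5
5. and.ALU @i5  | RAW+WAW r4
6. and.ALU st.MEM @i6/i7  | 2-wide
7. xor.ALU st.MEM @i8/i9  | 2-wide
8. and.ALU @i10  | tail

PAIRS = 2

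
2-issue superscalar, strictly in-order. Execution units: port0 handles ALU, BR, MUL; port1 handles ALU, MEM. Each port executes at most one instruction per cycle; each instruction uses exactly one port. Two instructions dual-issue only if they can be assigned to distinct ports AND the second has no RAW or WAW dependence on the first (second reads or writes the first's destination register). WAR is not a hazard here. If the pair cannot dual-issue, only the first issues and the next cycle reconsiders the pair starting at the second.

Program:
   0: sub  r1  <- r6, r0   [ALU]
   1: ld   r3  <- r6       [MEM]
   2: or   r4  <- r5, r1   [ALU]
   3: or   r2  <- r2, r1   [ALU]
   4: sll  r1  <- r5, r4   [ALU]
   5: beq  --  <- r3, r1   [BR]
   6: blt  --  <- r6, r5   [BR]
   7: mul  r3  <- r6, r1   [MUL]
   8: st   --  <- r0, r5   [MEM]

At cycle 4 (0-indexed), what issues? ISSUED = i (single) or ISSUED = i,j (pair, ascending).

ISSUED = 6

0. sub.ALU ld.MEM @i0+i1  | pair
1. or.ALU or.ALU @i2+i3  | pair
2. sll.ALU @i4  | RAW r1
3. beq.BR @i5  | no-port BR/BR
4. blt.BR @i6  | no-port BR/MUL
5. mul.MUL st.MEM @i7+i8  | pair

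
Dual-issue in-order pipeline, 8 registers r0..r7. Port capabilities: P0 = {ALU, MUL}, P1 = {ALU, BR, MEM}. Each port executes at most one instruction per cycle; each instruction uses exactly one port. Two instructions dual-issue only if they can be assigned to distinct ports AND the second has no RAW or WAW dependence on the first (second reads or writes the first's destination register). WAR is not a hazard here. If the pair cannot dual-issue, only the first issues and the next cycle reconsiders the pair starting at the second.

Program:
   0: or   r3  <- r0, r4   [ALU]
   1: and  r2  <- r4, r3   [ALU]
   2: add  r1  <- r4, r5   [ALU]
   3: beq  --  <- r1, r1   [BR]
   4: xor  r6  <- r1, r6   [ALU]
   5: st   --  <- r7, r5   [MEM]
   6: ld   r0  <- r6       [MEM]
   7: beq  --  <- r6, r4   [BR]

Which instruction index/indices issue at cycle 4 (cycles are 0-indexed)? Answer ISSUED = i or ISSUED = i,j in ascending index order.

t=0 i0:or ; RAW r3
t=1 i1/i2:and add ; dual
t=2 i3/i4:beq xor ; dual
t=3 i5:st ; no-port MEM/MEM
t=4 i6:ld ; no-port MEM/BR
t=5 i7:beq ; tail

ISSUED = 6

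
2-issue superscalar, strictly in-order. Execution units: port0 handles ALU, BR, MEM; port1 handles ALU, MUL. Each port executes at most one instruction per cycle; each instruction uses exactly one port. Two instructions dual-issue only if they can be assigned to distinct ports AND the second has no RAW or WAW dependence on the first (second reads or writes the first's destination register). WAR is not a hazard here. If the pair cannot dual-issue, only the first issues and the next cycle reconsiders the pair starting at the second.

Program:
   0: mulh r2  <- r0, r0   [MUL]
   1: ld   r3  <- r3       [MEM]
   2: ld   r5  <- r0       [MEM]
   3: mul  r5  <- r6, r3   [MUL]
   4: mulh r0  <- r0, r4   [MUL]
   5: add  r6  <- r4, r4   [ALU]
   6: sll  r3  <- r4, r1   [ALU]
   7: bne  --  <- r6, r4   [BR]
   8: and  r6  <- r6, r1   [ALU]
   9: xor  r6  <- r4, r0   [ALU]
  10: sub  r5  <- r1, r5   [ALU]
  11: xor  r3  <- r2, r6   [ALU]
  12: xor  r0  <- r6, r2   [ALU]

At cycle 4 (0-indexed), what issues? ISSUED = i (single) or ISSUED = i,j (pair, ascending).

0. mulh;ld @i0&i1  | pair
1. ld @i2  | WAW r5
2. mul @i3  | no-port MUL/MUL
3. mulh;add @i4&i5  | pair
4. sll;bne @i6&i7  | pair
5. and @i8  | WAW r6
6. xor;sub @i9&i10  | pair
7. xor;xor @i11&i12  | pair

ISSUED = 6,7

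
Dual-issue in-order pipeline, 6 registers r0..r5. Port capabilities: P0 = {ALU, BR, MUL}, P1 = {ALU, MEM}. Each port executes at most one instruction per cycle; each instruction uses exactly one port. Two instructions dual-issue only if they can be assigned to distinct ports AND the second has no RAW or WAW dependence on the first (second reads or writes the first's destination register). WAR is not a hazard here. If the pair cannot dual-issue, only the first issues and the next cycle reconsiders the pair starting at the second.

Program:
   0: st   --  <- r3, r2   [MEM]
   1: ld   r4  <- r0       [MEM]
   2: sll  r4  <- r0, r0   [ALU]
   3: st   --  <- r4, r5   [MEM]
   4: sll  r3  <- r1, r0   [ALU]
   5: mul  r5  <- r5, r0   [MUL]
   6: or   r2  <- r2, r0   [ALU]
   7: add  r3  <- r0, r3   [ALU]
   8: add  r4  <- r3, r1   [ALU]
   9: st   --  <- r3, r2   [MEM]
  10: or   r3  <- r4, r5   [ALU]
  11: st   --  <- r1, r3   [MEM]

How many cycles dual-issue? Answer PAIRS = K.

[0] i0  st.MEM  -- no-port MEM/MEM
[1] i1  ld.MEM  -- WAW r4
[2] i2  sll.ALU  -- RAW r4
[3] i3/i4  st.MEM/sll.ALU  -- dual
[4] i5/i6  mul.MUL/or.ALU  -- dual
[5] i7  add.ALU  -- RAW r3
[6] i8/i9  add.ALU/st.MEM  -- dual
[7] i10  or.ALU  -- RAW r3
[8] i11  st.MEM  -- tail

PAIRS = 3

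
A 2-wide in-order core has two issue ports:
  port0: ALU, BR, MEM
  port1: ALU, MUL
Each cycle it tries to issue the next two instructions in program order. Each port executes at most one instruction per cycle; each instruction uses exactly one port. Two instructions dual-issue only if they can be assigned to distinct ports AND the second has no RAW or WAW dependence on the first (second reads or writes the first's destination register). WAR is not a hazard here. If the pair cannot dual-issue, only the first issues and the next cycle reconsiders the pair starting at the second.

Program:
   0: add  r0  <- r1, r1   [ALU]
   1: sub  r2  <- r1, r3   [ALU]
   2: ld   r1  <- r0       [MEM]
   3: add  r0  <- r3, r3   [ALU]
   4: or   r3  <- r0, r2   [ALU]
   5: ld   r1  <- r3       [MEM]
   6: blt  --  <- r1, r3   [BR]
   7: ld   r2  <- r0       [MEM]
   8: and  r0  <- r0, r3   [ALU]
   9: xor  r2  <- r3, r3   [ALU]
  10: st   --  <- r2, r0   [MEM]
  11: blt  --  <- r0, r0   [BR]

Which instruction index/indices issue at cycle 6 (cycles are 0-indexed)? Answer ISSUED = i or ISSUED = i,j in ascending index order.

#0 head=0: add sub i0,i1 2-wide
#1 head=2: ld add i2,i3 2-wide
#2 head=4: or i4 RAW r3
#3 head=5: ld i5 no-port MEM/BR
#4 head=6: blt i6 no-port BR/MEM
#5 head=7: ld and i7,i8 2-wide
#6 head=9: xor i9 RAW r2
#7 head=10: st i10 no-port MEM/BR
#8 head=11: blt i11 tail

ISSUED = 9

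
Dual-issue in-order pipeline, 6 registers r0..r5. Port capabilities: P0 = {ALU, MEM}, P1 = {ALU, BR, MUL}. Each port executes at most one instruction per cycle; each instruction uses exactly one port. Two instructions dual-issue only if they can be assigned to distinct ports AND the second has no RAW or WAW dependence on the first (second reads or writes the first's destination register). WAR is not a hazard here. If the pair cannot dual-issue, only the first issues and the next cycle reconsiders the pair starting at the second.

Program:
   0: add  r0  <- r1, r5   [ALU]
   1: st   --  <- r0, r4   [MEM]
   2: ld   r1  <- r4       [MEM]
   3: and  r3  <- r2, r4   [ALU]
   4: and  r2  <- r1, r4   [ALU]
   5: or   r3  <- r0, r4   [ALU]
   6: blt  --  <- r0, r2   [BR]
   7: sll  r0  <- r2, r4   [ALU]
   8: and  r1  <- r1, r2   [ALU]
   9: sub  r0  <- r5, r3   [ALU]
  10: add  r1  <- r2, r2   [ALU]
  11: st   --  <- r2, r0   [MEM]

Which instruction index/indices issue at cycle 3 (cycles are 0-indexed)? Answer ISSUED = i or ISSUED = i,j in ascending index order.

ISSUED = 4,5

[0] i0  add  -- RAW r0
[1] i1  st  -- no-port MEM/MEM
[2] i2&i3  ld;and  -- dual
[3] i4&i5  and;or  -- dual
[4] i6&i7  blt;sll  -- dual
[5] i8&i9  and;sub  -- dual
[6] i10&i11  add;st  -- dual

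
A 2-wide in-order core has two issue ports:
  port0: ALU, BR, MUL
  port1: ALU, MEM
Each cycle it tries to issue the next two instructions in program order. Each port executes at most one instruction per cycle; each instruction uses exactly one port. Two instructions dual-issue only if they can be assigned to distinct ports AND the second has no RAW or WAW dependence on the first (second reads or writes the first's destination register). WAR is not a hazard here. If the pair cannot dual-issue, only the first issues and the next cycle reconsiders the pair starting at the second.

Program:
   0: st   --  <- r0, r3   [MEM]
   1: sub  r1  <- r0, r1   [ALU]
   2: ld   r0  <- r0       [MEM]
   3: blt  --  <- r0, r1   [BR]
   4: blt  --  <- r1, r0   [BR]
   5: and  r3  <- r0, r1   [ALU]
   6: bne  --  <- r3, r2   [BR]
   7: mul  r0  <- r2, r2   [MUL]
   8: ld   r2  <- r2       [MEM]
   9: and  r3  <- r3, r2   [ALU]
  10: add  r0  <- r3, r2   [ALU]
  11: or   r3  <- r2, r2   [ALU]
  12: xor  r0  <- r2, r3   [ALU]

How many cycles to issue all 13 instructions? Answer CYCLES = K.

CYCLES = 9

#0 head=0: st.MEM;sub.ALU i0+i1 pair
#1 head=2: ld.MEM i2 RAW r0
#2 head=3: blt.BR i3 no-port BR/BR
#3 head=4: blt.BR;and.ALU i4+i5 pair
#4 head=6: bne.BR i6 no-port BR/MUL
#5 head=7: mul.MUL;ld.MEM i7+i8 pair
#6 head=9: and.ALU i9 RAW r3
#7 head=10: add.ALU;or.ALU i10+i11 pair
#8 head=12: xor.ALU i12 tail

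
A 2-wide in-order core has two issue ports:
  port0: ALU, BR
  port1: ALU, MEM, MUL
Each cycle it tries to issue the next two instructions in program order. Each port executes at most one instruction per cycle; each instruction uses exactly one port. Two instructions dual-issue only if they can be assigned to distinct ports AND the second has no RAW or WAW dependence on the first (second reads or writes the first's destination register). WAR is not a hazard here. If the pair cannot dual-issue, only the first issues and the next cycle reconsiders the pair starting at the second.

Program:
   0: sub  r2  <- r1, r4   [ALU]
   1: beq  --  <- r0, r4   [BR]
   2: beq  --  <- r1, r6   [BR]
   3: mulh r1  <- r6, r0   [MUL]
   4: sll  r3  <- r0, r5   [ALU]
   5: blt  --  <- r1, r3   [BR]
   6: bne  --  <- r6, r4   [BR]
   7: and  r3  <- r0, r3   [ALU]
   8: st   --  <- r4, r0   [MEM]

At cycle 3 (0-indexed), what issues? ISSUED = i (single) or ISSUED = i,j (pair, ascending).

0. sub.ALU;beq.BR @i0&i1  | 2-wide
1. beq.BR;mulh.MUL @i2&i3  | 2-wide
2. sll.ALU @i4  | RAW r3
3. blt.BR @i5  | no-port BR/BR
4. bne.BR;and.ALU @i6&i7  | 2-wide
5. st.MEM @i8  | tail

ISSUED = 5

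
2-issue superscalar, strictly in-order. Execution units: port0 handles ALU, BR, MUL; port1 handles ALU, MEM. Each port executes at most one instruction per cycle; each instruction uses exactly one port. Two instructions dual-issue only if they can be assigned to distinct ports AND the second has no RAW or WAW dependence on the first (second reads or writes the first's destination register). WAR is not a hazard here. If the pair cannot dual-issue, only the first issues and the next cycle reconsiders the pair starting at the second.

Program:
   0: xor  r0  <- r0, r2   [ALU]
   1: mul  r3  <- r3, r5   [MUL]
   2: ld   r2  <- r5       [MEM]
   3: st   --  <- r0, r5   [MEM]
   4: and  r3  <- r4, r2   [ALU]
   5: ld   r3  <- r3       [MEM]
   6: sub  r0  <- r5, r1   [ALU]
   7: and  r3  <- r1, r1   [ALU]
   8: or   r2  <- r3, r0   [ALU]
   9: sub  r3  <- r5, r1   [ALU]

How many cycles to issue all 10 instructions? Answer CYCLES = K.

CYCLES = 6

  cy0 -> i0&i1 (xor.ALU;mul.MUL) 2-wide
  cy1 -> i2 (ld.MEM) no-port MEM/MEM
  cy2 -> i3&i4 (st.MEM;and.ALU) 2-wide
  cy3 -> i5&i6 (ld.MEM;sub.ALU) 2-wide
  cy4 -> i7 (and.ALU) RAW r3
  cy5 -> i8&i9 (or.ALU;sub.ALU) 2-wide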